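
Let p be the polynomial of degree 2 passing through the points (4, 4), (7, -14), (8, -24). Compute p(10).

Write p(u) = au^2 + bu + c. Substituting each data point gives a linear system:
  16a + 4b + c = 4
  49a + 7b + c = -14
  64a + 8b + c = -24
Solving the system yields a = -1, b = 5, c = 0.
So p(u) = -u² + 5u.
Then p(10) = -50.

-50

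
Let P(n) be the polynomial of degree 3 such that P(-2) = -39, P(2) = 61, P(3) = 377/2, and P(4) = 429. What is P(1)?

21/2

Using the Lagrange interpolation formula with nodes -2, 2, 3, 4:
  L_0(n) = (n - 2)(n - 3)(n - 4) / -120
  L_1(n) = (n + 2)(n - 3)(n - 4) / 8
  L_2(n) = (n + 2)(n - 2)(n - 4) / -5
  L_3(n) = (n + 2)(n - 2)(n - 3) / 12
Then P(n) = -39·L_0(n) + 61·L_1(n) + 377/2·L_2(n) + 429·L_3(n).
Expanding and collecting terms gives P(n) = 6n³ + (5/2)n² + n + 1.
Evaluating at n = 1: P(1) = 21/2.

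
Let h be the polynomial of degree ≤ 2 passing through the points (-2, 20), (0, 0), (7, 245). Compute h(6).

180

Write h(u) = au^2 + bu + c. Substituting each data point gives a linear system:
  4a - 2b + c = 20
  c = 0
  49a + 7b + c = 245
Solving the system yields a = 5, b = 0, c = 0.
So h(u) = 5u^2.
Then h(6) = 180.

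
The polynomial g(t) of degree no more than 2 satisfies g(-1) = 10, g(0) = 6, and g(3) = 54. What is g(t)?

g(t) = 5t^2 + t + 6

Write g(t) = at^2 + bt + c. Substituting each data point gives a linear system:
  a - b + c = 10
  c = 6
  9a + 3b + c = 54
Solving the system yields a = 5, b = 1, c = 6.
So g(t) = 5t^2 + t + 6.
Check: g(0) = 6. ✓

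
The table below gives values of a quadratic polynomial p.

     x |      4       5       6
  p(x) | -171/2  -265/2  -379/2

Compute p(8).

Using the Lagrange interpolation formula with nodes 4, 5, 6:
  L_0(x) = (x - 5)(x - 6) / 2
  L_1(x) = (x - 4)(x - 6) / -1
  L_2(x) = (x - 4)(x - 5) / 2
Then p(x) = -171/2·L_0(x) - 265/2·L_1(x) - 379/2·L_2(x).
Expanding and collecting terms gives p(x) = -5x^2 - 2x + 5/2.
Evaluating at x = 8: p(8) = -667/2.

-667/2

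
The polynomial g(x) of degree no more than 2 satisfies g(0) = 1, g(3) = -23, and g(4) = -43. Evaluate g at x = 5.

-69

Write g(x) = ax^2 + bx + c. Substituting each data point gives a linear system:
  c = 1
  9a + 3b + c = -23
  16a + 4b + c = -43
Solving the system yields a = -3, b = 1, c = 1.
So g(x) = -3x^2 + x + 1.
Then g(5) = -69.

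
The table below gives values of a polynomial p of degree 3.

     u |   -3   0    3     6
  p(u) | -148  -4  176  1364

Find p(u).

Write p(u) = au^3 + bu^2 + cu + d. Substituting each data point gives a linear system:
  -27a + 9b - 3c + d = -148
  d = -4
  27a + 9b + 3c + d = 176
  216a + 36b + 6c + d = 1364
Solving the system yields a = 6, b = 2, c = 0, d = -4.
So p(u) = 6u^3 + 2u^2 - 4.
Check: p(0) = -4. ✓

p(u) = 6u^3 + 2u^2 - 4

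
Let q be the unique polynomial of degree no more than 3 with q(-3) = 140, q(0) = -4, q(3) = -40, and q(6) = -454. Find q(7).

-760

Using the Lagrange interpolation formula with nodes -3, 0, 3, 6:
  L_0(t) = t(t - 3)(t - 6) / -162
  L_1(t) = (t + 3)(t - 3)(t - 6) / 54
  L_2(t) = (t + 3)t(t - 6) / -54
  L_3(t) = (t + 3)t(t - 3) / 162
Then q(t) = 140·L_0(t) - 4·L_1(t) - 40·L_2(t) - 454·L_3(t).
Expanding and collecting terms gives q(t) = -3t^3 + 6t^2 - 3t - 4.
Evaluating at t = 7: q(7) = -760.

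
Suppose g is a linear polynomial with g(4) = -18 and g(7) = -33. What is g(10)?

Write g(t) = at + b. Substituting each data point gives a linear system:
  4a + b = -18
  7a + b = -33
Solving the system yields a = -5, b = 2.
So g(t) = -5t + 2.
Then g(10) = -48.

-48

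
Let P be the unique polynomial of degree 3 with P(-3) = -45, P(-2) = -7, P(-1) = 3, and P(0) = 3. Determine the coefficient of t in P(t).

1

Write P(t) = at^3 + bt^2 + ct + d. Substituting each data point gives a linear system:
  -27a + 9b - 3c + d = -45
  -8a + 4b - 2c + d = -7
  -a + b - c + d = 3
  d = 3
Solving the system yields a = 3, b = 4, c = 1, d = 3.
So P(t) = 3t³ + 4t² + t + 3.
The coefficient of t is 1.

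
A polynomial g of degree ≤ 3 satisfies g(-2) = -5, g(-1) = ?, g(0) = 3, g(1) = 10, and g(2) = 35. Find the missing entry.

The 4 known points determine the degree-3 polynomial uniquely.
Write g(t) = at^3 + bt^2 + ct + d. Substituting each data point gives a linear system:
  -8a + 4b - 2c + d = -5
  d = 3
  a + b + c + d = 10
  8a + 4b + 2c + d = 35
Solving the system yields a = 2, b = 3, c = 2, d = 3.
So g(t) = 2t^3 + 3t^2 + 2t + 3.
Then g(-1) = 2.

2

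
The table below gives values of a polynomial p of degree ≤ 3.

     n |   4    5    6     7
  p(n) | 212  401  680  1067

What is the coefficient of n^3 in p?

3

Write p(n) = an^3 + bn^2 + cn + d. Substituting each data point gives a linear system:
  64a + 16b + 4c + d = 212
  125a + 25b + 5c + d = 401
  216a + 36b + 6c + d = 680
  343a + 49b + 7c + d = 1067
Solving the system yields a = 3, b = 0, c = 6, d = -4.
So p(n) = 3n³ + 6n - 4.
The leading coefficient is 3.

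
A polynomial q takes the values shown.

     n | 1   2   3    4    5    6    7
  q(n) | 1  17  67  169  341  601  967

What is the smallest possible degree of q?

3

Forward differences of the values at n = 1, 2, 3, 4, 5, 6, 7:
  q  : 1  17  67  169  341  601  967
  Δ  : 16  50  102  172  260  366
  Δ^2: 34  52  70  88  106
  Δ^3: 18  18  18  18
  Δ^4: 0  0  0
  Δ^5: 0  0
  Δ^6: 0
The third differences are constant (18) and nonzero, while all higher differences vanish, so the minimal degree is 3.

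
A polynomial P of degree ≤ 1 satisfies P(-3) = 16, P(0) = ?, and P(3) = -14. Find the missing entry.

The 2 known points determine the degree-1 polynomial uniquely.
Write P(s) = as + b. Substituting each data point gives a linear system:
  -3a + b = 16
  3a + b = -14
Solving the system yields a = -5, b = 1.
So P(s) = -5s + 1.
Then P(0) = 1.

1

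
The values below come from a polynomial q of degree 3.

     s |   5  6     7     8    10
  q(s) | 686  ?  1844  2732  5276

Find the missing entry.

The 4 known points determine the degree-3 polynomial uniquely.
Write q(s) = as^3 + bs^2 + cs + d. Substituting each data point gives a linear system:
  125a + 25b + 5c + d = 686
  343a + 49b + 7c + d = 1844
  512a + 64b + 8c + d = 2732
  1000a + 100b + 10c + d = 5276
Solving the system yields a = 5, b = 3, c = -2, d = -4.
So q(s) = 5s^3 + 3s^2 - 2s - 4.
Then q(6) = 1172.

1172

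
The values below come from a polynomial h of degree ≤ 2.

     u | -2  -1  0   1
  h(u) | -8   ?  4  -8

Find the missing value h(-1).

On equispaced nodes a degree-2 polynomial has vanishing third forward difference, so
  - h(-2) + 3·h(-1) - 3·h(0) + h(1) = 0.
Substituting the known values and solving for h(-1):
  3·h(-1) = 12
  h(-1) = 4.

4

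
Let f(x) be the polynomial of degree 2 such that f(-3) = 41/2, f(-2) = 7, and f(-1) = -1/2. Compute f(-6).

Forward differences of the values at x = -3, -2, -1:
  f  : 41/2  7  -1/2
  Δ  : -27/2  -15/2
  Δ^2: 6
The second differences are constant, confirming degree 2.
Interpolating (Newton forward form) and evaluating at x = -6 gives f(-6) = 97.

97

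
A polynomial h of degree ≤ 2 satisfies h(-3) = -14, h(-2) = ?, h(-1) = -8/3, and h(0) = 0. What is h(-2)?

-22/3

On equispaced nodes a degree-2 polynomial has vanishing third forward difference, so
  - h(-3) + 3·h(-2) - 3·h(-1) + h(0) = 0.
Substituting the known values and solving for h(-2):
  3·h(-2) = -22
  h(-2) = -22/3.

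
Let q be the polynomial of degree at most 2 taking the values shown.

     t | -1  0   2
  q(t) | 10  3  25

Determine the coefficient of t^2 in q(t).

Write q(t) = at^2 + bt + c. Substituting each data point gives a linear system:
  a - b + c = 10
  c = 3
  4a + 2b + c = 25
Solving the system yields a = 6, b = -1, c = 3.
So q(t) = 6t^2 - t + 3.
The leading coefficient is 6.

6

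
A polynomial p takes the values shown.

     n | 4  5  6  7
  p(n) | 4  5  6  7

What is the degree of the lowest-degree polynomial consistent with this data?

1

Forward differences of the values at n = 4, 5, 6, 7:
  p  : 4  5  6  7
  Δ  : 1  1  1
  Δ^2: 0  0
  Δ^3: 0
The first differences are constant (1) and nonzero, while all higher differences vanish, so the minimal degree is 1.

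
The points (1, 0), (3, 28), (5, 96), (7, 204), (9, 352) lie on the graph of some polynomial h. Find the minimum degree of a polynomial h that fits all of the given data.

Forward differences of the values at n = 1, 3, 5, 7, 9:
  h  : 0  28  96  204  352
  Δ  : 28  68  108  148
  Δ^2: 40  40  40
  Δ^3: 0  0
  Δ^4: 0
The second differences are constant (40) and nonzero, while all higher differences vanish, so the minimal degree is 2.

2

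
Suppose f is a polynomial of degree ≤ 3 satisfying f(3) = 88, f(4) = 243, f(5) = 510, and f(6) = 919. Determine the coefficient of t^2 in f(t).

Write f(t) = at^3 + bt^2 + ct + d. Substituting each data point gives a linear system:
  27a + 9b + 3c + d = 88
  64a + 16b + 4c + d = 243
  125a + 25b + 5c + d = 510
  216a + 36b + 6c + d = 919
Solving the system yields a = 5, b = -4, c = -2, d = -5.
So f(t) = 5t^3 - 4t^2 - 2t - 5.
The coefficient of t^2 is -4.

-4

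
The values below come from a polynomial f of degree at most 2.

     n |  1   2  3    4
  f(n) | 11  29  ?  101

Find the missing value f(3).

On equispaced nodes a degree-2 polynomial has vanishing third forward difference, so
  - f(1) + 3·f(2) - 3·f(3) + f(4) = 0.
Substituting the known values and solving for f(3):
  -3·f(3) = -177
  f(3) = 59.

59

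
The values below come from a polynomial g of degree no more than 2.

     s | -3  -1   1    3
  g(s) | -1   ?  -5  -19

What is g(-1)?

1

On equispaced nodes a degree-2 polynomial has vanishing third forward difference, so
  - g(-3) + 3·g(-1) - 3·g(1) + g(3) = 0.
Substituting the known values and solving for g(-1):
  3·g(-1) = 3
  g(-1) = 1.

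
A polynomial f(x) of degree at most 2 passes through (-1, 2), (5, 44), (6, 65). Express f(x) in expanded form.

f(x) = 2x^2 - x - 1

Using the Lagrange interpolation formula with nodes -1, 5, 6:
  L_0(x) = (x - 5)(x - 6) / 42
  L_1(x) = (x + 1)(x - 6) / -6
  L_2(x) = (x + 1)(x - 5) / 7
Then f(x) = 2·L_0(x) + 44·L_1(x) + 65·L_2(x).
Expanding and collecting terms gives f(x) = 2x^2 - x - 1.
Check: f(-1) = 2. ✓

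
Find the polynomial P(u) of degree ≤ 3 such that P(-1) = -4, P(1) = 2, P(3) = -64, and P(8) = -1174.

P(u) = -2u^3 - 3u^2 + 5u + 2

Using the Lagrange interpolation formula with nodes -1, 1, 3, 8:
  L_0(u) = (u - 1)(u - 3)(u - 8) / -72
  L_1(u) = (u + 1)(u - 3)(u - 8) / 28
  L_2(u) = (u + 1)(u - 1)(u - 8) / -40
  L_3(u) = (u + 1)(u - 1)(u - 3) / 315
Then P(u) = -4·L_0(u) + 2·L_1(u) - 64·L_2(u) - 1174·L_3(u).
Expanding and collecting terms gives P(u) = -2u³ - 3u² + 5u + 2.
Check: P(8) = -1174. ✓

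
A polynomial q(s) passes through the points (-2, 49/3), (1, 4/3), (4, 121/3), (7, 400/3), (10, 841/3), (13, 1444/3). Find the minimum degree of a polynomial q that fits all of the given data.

Forward differences of the values at s = -2, 1, 4, 7, 10, 13:
  q  : 49/3  4/3  121/3  400/3  841/3  1444/3
  Δ  : -15  39  93  147  201
  Δ^2: 54  54  54  54
  Δ^3: 0  0  0
  Δ^4: 0  0
  Δ^5: 0
The second differences are constant (54) and nonzero, while all higher differences vanish, so the minimal degree is 2.

2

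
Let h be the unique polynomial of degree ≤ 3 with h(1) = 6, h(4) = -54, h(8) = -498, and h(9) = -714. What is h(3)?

-18

Write h(u) = au^3 + bu^2 + cu + d. Substituting each data point gives a linear system:
  a + b + c + d = 6
  64a + 16b + 4c + d = -54
  512a + 64b + 8c + d = -498
  729a + 81b + 9c + d = -714
Solving the system yields a = -1, b = 0, c = 1, d = 6.
So h(u) = -u^3 + u + 6.
Then h(3) = -18.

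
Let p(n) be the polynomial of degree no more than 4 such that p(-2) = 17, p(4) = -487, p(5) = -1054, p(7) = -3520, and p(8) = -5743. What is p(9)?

Using the Lagrange interpolation formula with nodes -2, 4, 5, 7, 8:
  L_0(n) = (n - 4)(n - 5)(n - 7)(n - 8) / 3780
  L_1(n) = (n + 2)(n - 5)(n - 7)(n - 8) / -72
  L_2(n) = (n + 2)(n - 4)(n - 7)(n - 8) / 42
  L_3(n) = (n + 2)(n - 4)(n - 5)(n - 8) / -54
  L_4(n) = (n + 2)(n - 4)(n - 5)(n - 7) / 120
Then p(n) = 17·L_0(n) - 487·L_1(n) - 1054·L_2(n) - 3520·L_3(n) - 5743·L_4(n).
Expanding and collecting terms gives p(n) = -n⁴ - 3n³ - n² - 6n + 1.
Evaluating at n = 9: p(9) = -8882.

-8882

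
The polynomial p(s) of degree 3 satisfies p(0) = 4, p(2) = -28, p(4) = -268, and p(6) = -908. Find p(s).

Write p(s) = as^3 + bs^2 + cs + d. Substituting each data point gives a linear system:
  d = 4
  8a + 4b + 2c + d = -28
  64a + 16b + 4c + d = -268
  216a + 36b + 6c + d = -908
Solving the system yields a = -4, b = -2, c = 4, d = 4.
So p(s) = -4s^3 - 2s^2 + 4s + 4.
Check: p(6) = -908. ✓

p(s) = -4s^3 - 2s^2 + 4s + 4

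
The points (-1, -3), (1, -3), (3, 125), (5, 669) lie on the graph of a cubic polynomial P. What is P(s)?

Write P(s) = as^3 + bs^2 + cs + d. Substituting each data point gives a linear system:
  -a + b - c + d = -3
  a + b + c + d = -3
  27a + 9b + 3c + d = 125
  125a + 25b + 5c + d = 669
Solving the system yields a = 6, b = -2, c = -6, d = -1.
So P(s) = 6s^3 - 2s^2 - 6s - 1.
Check: P(-1) = -3. ✓

P(s) = 6s^3 - 2s^2 - 6s - 1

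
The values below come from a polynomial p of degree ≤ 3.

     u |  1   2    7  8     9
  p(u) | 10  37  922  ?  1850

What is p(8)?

The 4 known points determine the degree-3 polynomial uniquely.
Write p(u) = au^3 + bu^2 + cu + d. Substituting each data point gives a linear system:
  a + b + c + d = 10
  8a + 4b + 2c + d = 37
  343a + 49b + 7c + d = 922
  729a + 81b + 9c + d = 1850
Solving the system yields a = 2, b = 5, c = -2, d = 5.
So p(u) = 2u^3 + 5u^2 - 2u + 5.
Then p(8) = 1333.

1333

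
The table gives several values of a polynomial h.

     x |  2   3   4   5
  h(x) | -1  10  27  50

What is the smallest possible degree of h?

Forward differences of the values at x = 2, 3, 4, 5:
  h  : -1  10  27  50
  Δ  : 11  17  23
  Δ^2: 6  6
  Δ^3: 0
The second differences are constant (6) and nonzero, while all higher differences vanish, so the minimal degree is 2.

2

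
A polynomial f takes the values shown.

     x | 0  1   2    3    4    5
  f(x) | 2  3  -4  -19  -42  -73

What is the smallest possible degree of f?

Forward differences of the values at x = 0, 1, 2, 3, 4, 5:
  f  : 2  3  -4  -19  -42  -73
  Δ  : 1  -7  -15  -23  -31
  Δ^2: -8  -8  -8  -8
  Δ^3: 0  0  0
  Δ^4: 0  0
  Δ^5: 0
The second differences are constant (-8) and nonzero, while all higher differences vanish, so the minimal degree is 2.

2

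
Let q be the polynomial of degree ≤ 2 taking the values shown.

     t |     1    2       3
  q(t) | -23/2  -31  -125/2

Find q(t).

q(t) = -6t^2 - (3/2)t - 4

Write q(t) = at^2 + bt + c. Substituting each data point gives a linear system:
  a + b + c = -23/2
  4a + 2b + c = -31
  9a + 3b + c = -125/2
Solving the system yields a = -6, b = -3/2, c = -4.
So q(t) = -6t² - (3/2)t - 4.
Check: q(3) = -125/2. ✓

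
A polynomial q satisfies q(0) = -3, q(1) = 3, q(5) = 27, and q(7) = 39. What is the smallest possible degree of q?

Divided differences on the nodes 0, 1, 5, 7:
  order 0: -3  3  27  39
  order 1: 6  6  6
  order 2: 0  0
  order 3: 0
The order-1 divided differences are all 6 (nonzero) and every higher order vanishes, so the data lies on a polynomial of degree exactly 1.

1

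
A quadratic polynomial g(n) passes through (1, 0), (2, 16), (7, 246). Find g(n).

g(n) = 5n^2 + n - 6

Using the Lagrange interpolation formula with nodes 1, 2, 7:
  L_0(n) = (n - 2)(n - 7) / 6
  L_1(n) = (n - 1)(n - 7) / -5
  L_2(n) = (n - 1)(n - 2) / 30
Then g(n) = 0·L_0(n) + 16·L_1(n) + 246·L_2(n).
Expanding and collecting terms gives g(n) = 5n^2 + n - 6.
Check: g(7) = 246. ✓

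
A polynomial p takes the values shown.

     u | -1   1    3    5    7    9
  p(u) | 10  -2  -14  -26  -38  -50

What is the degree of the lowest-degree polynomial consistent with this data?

1

Forward differences of the values at u = -1, 1, 3, 5, 7, 9:
  p  : 10  -2  -14  -26  -38  -50
  Δ  : -12  -12  -12  -12  -12
  Δ^2: 0  0  0  0
  Δ^3: 0  0  0
  Δ^4: 0  0
  Δ^5: 0
The first differences are constant (-12) and nonzero, while all higher differences vanish, so the minimal degree is 1.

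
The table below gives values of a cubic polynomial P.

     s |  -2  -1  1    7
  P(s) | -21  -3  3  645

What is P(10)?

Using the Lagrange interpolation formula with nodes -2, -1, 1, 7:
  L_0(s) = (s + 1)(s - 1)(s - 7) / -27
  L_1(s) = (s + 2)(s - 1)(s - 7) / 16
  L_2(s) = (s + 2)(s + 1)(s - 7) / -36
  L_3(s) = (s + 2)(s + 1)(s - 1) / 432
Then P(s) = -21·L_0(s) - 3·L_1(s) + 3·L_2(s) + 645·L_3(s).
Expanding and collecting terms gives P(s) = 2s³ - s² + s + 1.
Evaluating at s = 10: P(10) = 1911.

1911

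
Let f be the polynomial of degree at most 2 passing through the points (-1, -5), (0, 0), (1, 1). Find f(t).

Write f(t) = at^2 + bt + c. Substituting each data point gives a linear system:
  a - b + c = -5
  c = 0
  a + b + c = 1
Solving the system yields a = -2, b = 3, c = 0.
So f(t) = -2t² + 3t.
Check: f(-1) = -5. ✓

f(t) = -2t^2 + 3t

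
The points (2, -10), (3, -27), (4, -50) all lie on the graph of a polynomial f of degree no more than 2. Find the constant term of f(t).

Write f(t) = at^2 + bt + c. Substituting each data point gives a linear system:
  4a + 2b + c = -10
  9a + 3b + c = -27
  16a + 4b + c = -50
Solving the system yields a = -3, b = -2, c = 6.
So f(t) = -3t^2 - 2t + 6.
The constant term is 6.

6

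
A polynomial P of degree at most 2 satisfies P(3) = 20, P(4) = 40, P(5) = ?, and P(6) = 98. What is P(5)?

The 3 known points determine the degree-2 polynomial uniquely.
Write P(s) = as^2 + bs + c. Substituting each data point gives a linear system:
  9a + 3b + c = 20
  16a + 4b + c = 40
  36a + 6b + c = 98
Solving the system yields a = 3, b = -1, c = -4.
So P(s) = 3s^2 - s - 4.
Then P(5) = 66.

66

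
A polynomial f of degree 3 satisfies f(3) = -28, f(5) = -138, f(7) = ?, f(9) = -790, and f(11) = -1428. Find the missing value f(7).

-376

The 4 known points determine the degree-3 polynomial uniquely.
Write f(s) = as^3 + bs^2 + cs + d. Substituting each data point gives a linear system:
  27a + 9b + 3c + d = -28
  125a + 25b + 5c + d = -138
  729a + 81b + 9c + d = -790
  1331a + 121b + 11c + d = -1428
Solving the system yields a = -1, b = -1, c = 2, d = 2.
So f(s) = -s^3 - s^2 + 2s + 2.
Then f(7) = -376.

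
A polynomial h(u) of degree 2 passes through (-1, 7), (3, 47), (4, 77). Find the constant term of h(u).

Write h(u) = au^2 + bu + c. Substituting each data point gives a linear system:
  a - b + c = 7
  9a + 3b + c = 47
  16a + 4b + c = 77
Solving the system yields a = 4, b = 2, c = 5.
So h(u) = 4u^2 + 2u + 5.
The constant term is 5.

5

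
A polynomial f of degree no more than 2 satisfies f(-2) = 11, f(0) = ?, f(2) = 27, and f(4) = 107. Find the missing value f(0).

-5

On equispaced nodes a degree-2 polynomial has vanishing third forward difference, so
  - f(-2) + 3·f(0) - 3·f(2) + f(4) = 0.
Substituting the known values and solving for f(0):
  3·f(0) = -15
  f(0) = -5.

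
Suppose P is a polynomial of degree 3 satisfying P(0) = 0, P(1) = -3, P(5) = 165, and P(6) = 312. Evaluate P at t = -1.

-3

Using the Lagrange interpolation formula with nodes 0, 1, 5, 6:
  L_0(t) = (t - 1)(t - 5)(t - 6) / -30
  L_1(t) = t(t - 5)(t - 6) / 20
  L_2(t) = t(t - 1)(t - 6) / -20
  L_3(t) = t(t - 1)(t - 5) / 30
Then P(t) = 0·L_0(t) - 3·L_1(t) + 165·L_2(t) + 312·L_3(t).
Expanding and collecting terms gives P(t) = 2t³ - 3t² - 2t.
Evaluating at t = -1: P(-1) = -3.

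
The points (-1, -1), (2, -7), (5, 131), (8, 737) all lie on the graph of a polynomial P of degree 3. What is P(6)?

Forward differences of the values at s = -1, 2, 5, 8:
  P  : -1  -7  131  737
  Δ  : -6  138  606
  Δ^2: 144  468
  Δ^3: 324
The third differences are constant, confirming degree 3.
Interpolating (Newton forward form) and evaluating at s = 6 gives P(6) = 265.

265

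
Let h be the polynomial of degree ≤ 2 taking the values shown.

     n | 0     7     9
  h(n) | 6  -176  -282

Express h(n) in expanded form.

h(n) = -3n^2 - 5n + 6

Write h(n) = an^2 + bn + c. Substituting each data point gives a linear system:
  c = 6
  49a + 7b + c = -176
  81a + 9b + c = -282
Solving the system yields a = -3, b = -5, c = 6.
So h(n) = -3n^2 - 5n + 6.
Check: h(7) = -176. ✓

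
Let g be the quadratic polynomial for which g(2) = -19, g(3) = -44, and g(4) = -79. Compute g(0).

1

Write g(s) = as^2 + bs + c. Substituting each data point gives a linear system:
  4a + 2b + c = -19
  9a + 3b + c = -44
  16a + 4b + c = -79
Solving the system yields a = -5, b = 0, c = 1.
So g(s) = -5s² + 1.
Then g(0) = 1.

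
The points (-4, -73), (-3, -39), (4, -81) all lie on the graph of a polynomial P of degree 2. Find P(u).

P(u) = -5u^2 - u + 3

Using the Lagrange interpolation formula with nodes -4, -3, 4:
  L_0(u) = (u + 3)(u - 4) / 8
  L_1(u) = (u + 4)(u - 4) / -7
  L_2(u) = (u + 4)(u + 3) / 56
Then P(u) = -73·L_0(u) - 39·L_1(u) - 81·L_2(u).
Expanding and collecting terms gives P(u) = -5u^2 - u + 3.
Check: P(-4) = -73. ✓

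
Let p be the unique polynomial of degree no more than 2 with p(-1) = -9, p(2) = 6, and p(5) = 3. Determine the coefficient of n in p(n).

6

Write p(n) = an^2 + bn + c. Substituting each data point gives a linear system:
  a - b + c = -9
  4a + 2b + c = 6
  25a + 5b + c = 3
Solving the system yields a = -1, b = 6, c = -2.
So p(n) = -n^2 + 6n - 2.
The coefficient of n is 6.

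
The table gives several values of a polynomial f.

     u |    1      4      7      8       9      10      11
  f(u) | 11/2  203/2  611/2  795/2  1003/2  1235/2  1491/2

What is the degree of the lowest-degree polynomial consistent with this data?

2

Divided differences on the nodes 1, 4, 7, 8, 9, 10, 11:
  order 0: 11/2  203/2  611/2  795/2  1003/2  1235/2  1491/2
  order 1: 32  68  92  104  116  128
  order 2: 6  6  6  6  6
  order 3: 0  0  0  0
  order 4: 0  0  0
  order 5: 0  0
  order 6: 0
The order-2 divided differences are all 6 (nonzero) and every higher order vanishes, so the data lies on a polynomial of degree exactly 2.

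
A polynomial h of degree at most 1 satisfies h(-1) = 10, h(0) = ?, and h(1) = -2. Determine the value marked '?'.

On equispaced nodes a degree-1 polynomial has vanishing second forward difference, so
  h(-1) - 2·h(0) + h(1) = 0.
Substituting the known values and solving for h(0):
  -2·h(0) = -8
  h(0) = 4.

4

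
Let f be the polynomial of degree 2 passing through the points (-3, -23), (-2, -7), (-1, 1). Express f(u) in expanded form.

f(u) = -4u^2 - 4u + 1

Write f(u) = au^2 + bu + c. Substituting each data point gives a linear system:
  9a - 3b + c = -23
  4a - 2b + c = -7
  a - b + c = 1
Solving the system yields a = -4, b = -4, c = 1.
So f(u) = -4u^2 - 4u + 1.
Check: f(-3) = -23. ✓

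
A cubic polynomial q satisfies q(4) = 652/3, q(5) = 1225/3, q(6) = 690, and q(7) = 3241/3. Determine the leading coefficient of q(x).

Write q(x) = ax^3 + bx^2 + cx + d. Substituting each data point gives a linear system:
  64a + 16b + 4c + d = 652/3
  125a + 25b + 5c + d = 1225/3
  216a + 36b + 6c + d = 690
  343a + 49b + 7c + d = 3241/3
Solving the system yields a = 3, b = 1/3, c = 5, d = 0.
So q(x) = 3x³ + (1/3)x² + 5x.
The leading coefficient is 3.

3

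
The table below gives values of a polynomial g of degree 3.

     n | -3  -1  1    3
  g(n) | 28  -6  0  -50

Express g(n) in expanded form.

g(n) = -2n^3 - n^2 + 5n - 2

Write g(n) = an^3 + bn^2 + cn + d. Substituting each data point gives a linear system:
  -27a + 9b - 3c + d = 28
  -a + b - c + d = -6
  a + b + c + d = 0
  27a + 9b + 3c + d = -50
Solving the system yields a = -2, b = -1, c = 5, d = -2.
So g(n) = -2n^3 - n^2 + 5n - 2.
Check: g(3) = -50. ✓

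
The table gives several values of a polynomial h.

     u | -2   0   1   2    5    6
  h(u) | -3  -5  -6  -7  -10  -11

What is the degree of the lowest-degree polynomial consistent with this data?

1

Divided differences on the nodes -2, 0, 1, 2, 5, 6:
  order 0: -3  -5  -6  -7  -10  -11
  order 1: -1  -1  -1  -1  -1
  order 2: 0  0  0  0
  order 3: 0  0  0
  order 4: 0  0
  order 5: 0
The order-1 divided differences are all -1 (nonzero) and every higher order vanishes, so the data lies on a polynomial of degree exactly 1.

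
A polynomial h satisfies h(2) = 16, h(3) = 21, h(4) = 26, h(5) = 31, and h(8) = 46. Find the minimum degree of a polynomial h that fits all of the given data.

1

Divided differences on the nodes 2, 3, 4, 5, 8:
  order 0: 16  21  26  31  46
  order 1: 5  5  5  5
  order 2: 0  0  0
  order 3: 0  0
  order 4: 0
The order-1 divided differences are all 5 (nonzero) and every higher order vanishes, so the data lies on a polynomial of degree exactly 1.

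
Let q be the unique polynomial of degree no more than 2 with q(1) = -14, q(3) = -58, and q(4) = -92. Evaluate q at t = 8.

Write q(t) = at^2 + bt + c. Substituting each data point gives a linear system:
  a + b + c = -14
  9a + 3b + c = -58
  16a + 4b + c = -92
Solving the system yields a = -4, b = -6, c = -4.
So q(t) = -4t^2 - 6t - 4.
Then q(8) = -308.

-308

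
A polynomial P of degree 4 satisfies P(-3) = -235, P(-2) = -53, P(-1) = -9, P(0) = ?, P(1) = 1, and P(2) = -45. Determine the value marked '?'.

On equispaced nodes a degree-4 polynomial has vanishing fifth forward difference, so
  - P(-3) + 5·P(-2) - 10·P(-1) + 10·P(0) - 5·P(1) + P(2) = 0.
Substituting the known values and solving for P(0):
  10·P(0) = -10
  P(0) = -1.

-1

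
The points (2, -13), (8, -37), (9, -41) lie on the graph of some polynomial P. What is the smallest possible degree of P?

1

Divided differences on the nodes 2, 8, 9:
  order 0: -13  -37  -41
  order 1: -4  -4
  order 2: 0
The order-1 divided differences are all -4 (nonzero) and every higher order vanishes, so the data lies on a polynomial of degree exactly 1.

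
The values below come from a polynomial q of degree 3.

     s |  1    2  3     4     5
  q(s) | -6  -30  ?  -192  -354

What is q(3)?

-88

On equispaced nodes a degree-3 polynomial has vanishing fourth forward difference, so
  q(1) - 4·q(2) + 6·q(3) - 4·q(4) + q(5) = 0.
Substituting the known values and solving for q(3):
  6·q(3) = -528
  q(3) = -88.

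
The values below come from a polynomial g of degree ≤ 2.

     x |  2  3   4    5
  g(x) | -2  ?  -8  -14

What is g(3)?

On equispaced nodes a degree-2 polynomial has vanishing third forward difference, so
  - g(2) + 3·g(3) - 3·g(4) + g(5) = 0.
Substituting the known values and solving for g(3):
  3·g(3) = -12
  g(3) = -4.

-4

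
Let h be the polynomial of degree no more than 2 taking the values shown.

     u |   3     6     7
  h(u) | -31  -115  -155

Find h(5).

Using the Lagrange interpolation formula with nodes 3, 6, 7:
  L_0(u) = (u - 6)(u - 7) / 12
  L_1(u) = (u - 3)(u - 7) / -3
  L_2(u) = (u - 3)(u - 6) / 4
Then h(u) = -31·L_0(u) - 115·L_1(u) - 155·L_2(u).
Expanding and collecting terms gives h(u) = -3u² - u - 1.
Evaluating at u = 5: h(5) = -81.

-81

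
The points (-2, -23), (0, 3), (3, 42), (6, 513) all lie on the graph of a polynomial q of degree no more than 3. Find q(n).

Write q(n) = an^3 + bn^2 + cn + d. Substituting each data point gives a linear system:
  -8a + 4b - 2c + d = -23
  d = 3
  27a + 9b + 3c + d = 42
  216a + 36b + 6c + d = 513
Solving the system yields a = 3, b = -3, c = -5, d = 3.
So q(n) = 3n^3 - 3n^2 - 5n + 3.
Check: q(6) = 513. ✓

q(n) = 3n^3 - 3n^2 - 5n + 3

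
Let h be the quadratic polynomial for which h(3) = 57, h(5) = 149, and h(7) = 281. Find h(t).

Using the Lagrange interpolation formula with nodes 3, 5, 7:
  L_0(t) = (t - 5)(t - 7) / 8
  L_1(t) = (t - 3)(t - 7) / -4
  L_2(t) = (t - 3)(t - 5) / 8
Then h(t) = 57·L_0(t) + 149·L_1(t) + 281·L_2(t).
Expanding and collecting terms gives h(t) = 5t^2 + 6t - 6.
Check: h(3) = 57. ✓

h(t) = 5t^2 + 6t - 6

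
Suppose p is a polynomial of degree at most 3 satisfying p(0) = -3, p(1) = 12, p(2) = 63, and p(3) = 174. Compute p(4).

369

Write p(u) = au^3 + bu^2 + cu + d. Substituting each data point gives a linear system:
  d = -3
  a + b + c + d = 12
  8a + 4b + 2c + d = 63
  27a + 9b + 3c + d = 174
Solving the system yields a = 4, b = 6, c = 5, d = -3.
So p(u) = 4u^3 + 6u^2 + 5u - 3.
Then p(4) = 369.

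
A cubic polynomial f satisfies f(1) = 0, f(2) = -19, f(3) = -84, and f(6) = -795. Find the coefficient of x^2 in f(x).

1

Write f(x) = ax^3 + bx^2 + cx + d. Substituting each data point gives a linear system:
  a + b + c + d = 0
  8a + 4b + 2c + d = -19
  27a + 9b + 3c + d = -84
  216a + 36b + 6c + d = -795
Solving the system yields a = -4, b = 1, c = 6, d = -3.
So f(x) = -4x^3 + x^2 + 6x - 3.
The coefficient of x^2 is 1.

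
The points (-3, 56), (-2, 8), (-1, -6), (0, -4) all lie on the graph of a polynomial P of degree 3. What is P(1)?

-4

Forward differences of the values at n = -3, -2, -1, 0:
  P  : 56  8  -6  -4
  Δ  : -48  -14  2
  Δ^2: 34  16
  Δ^3: -18
The third differences are constant, confirming degree 3.
Interpolating (Newton forward form) and evaluating at n = 1 gives P(1) = -4.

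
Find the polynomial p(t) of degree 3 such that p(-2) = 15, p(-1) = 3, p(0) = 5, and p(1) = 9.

p(t) = -2t^3 + t^2 + 5t + 5

Using the Lagrange interpolation formula with nodes -2, -1, 0, 1:
  L_0(t) = (t + 1)t(t - 1) / -6
  L_1(t) = (t + 2)t(t - 1) / 2
  L_2(t) = (t + 2)(t + 1)(t - 1) / -2
  L_3(t) = (t + 2)(t + 1)t / 6
Then p(t) = 15·L_0(t) + 3·L_1(t) + 5·L_2(t) + 9·L_3(t).
Expanding and collecting terms gives p(t) = -2t^3 + t^2 + 5t + 5.
Check: p(0) = 5. ✓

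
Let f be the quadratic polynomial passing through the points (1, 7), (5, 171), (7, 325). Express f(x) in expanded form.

f(x) = 6x^2 + 5x - 4

Write f(x) = ax^2 + bx + c. Substituting each data point gives a linear system:
  a + b + c = 7
  25a + 5b + c = 171
  49a + 7b + c = 325
Solving the system yields a = 6, b = 5, c = -4.
So f(x) = 6x² + 5x - 4.
Check: f(7) = 325. ✓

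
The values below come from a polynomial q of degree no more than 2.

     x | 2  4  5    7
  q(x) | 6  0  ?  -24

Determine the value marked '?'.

The 3 known points determine the degree-2 polynomial uniquely.
Write q(x) = ax^2 + bx + c. Substituting each data point gives a linear system:
  4a + 2b + c = 6
  16a + 4b + c = 0
  49a + 7b + c = -24
Solving the system yields a = -1, b = 3, c = 4.
So q(x) = -x² + 3x + 4.
Then q(5) = -6.

-6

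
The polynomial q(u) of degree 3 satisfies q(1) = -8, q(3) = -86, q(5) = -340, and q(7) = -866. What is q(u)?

q(u) = -2u^3 - 4u^2 + 3u - 5

Using the Lagrange interpolation formula with nodes 1, 3, 5, 7:
  L_0(u) = (u - 3)(u - 5)(u - 7) / -48
  L_1(u) = (u - 1)(u - 5)(u - 7) / 16
  L_2(u) = (u - 1)(u - 3)(u - 7) / -16
  L_3(u) = (u - 1)(u - 3)(u - 5) / 48
Then q(u) = -8·L_0(u) - 86·L_1(u) - 340·L_2(u) - 866·L_3(u).
Expanding and collecting terms gives q(u) = -2u^3 - 4u^2 + 3u - 5.
Check: q(7) = -866. ✓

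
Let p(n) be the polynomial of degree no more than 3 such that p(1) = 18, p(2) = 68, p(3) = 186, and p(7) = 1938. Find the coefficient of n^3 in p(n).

Write p(n) = an^3 + bn^2 + cn + d. Substituting each data point gives a linear system:
  a + b + c + d = 18
  8a + 4b + 2c + d = 68
  27a + 9b + 3c + d = 186
  343a + 49b + 7c + d = 1938
Solving the system yields a = 5, b = 4, c = 3, d = 6.
So p(n) = 5n^3 + 4n^2 + 3n + 6.
The leading coefficient is 5.

5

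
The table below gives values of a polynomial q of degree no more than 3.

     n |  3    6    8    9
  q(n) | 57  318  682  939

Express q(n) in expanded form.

Using the Lagrange interpolation formula with nodes 3, 6, 8, 9:
  L_0(n) = (n - 6)(n - 8)(n - 9) / -90
  L_1(n) = (n - 3)(n - 8)(n - 9) / 18
  L_2(n) = (n - 3)(n - 6)(n - 9) / -10
  L_3(n) = (n - 3)(n - 6)(n - 8) / 18
Then q(n) = 57·L_0(n) + 318·L_1(n) + 682·L_2(n) + 939·L_3(n).
Expanding and collecting terms gives q(n) = n³ + 2n² + 6n - 6.
Check: q(8) = 682. ✓

q(n) = n^3 + 2n^2 + 6n - 6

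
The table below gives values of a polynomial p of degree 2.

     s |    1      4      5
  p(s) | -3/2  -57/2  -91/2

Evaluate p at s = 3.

-31/2

Write p(s) = as^2 + bs + c. Substituting each data point gives a linear system:
  a + b + c = -3/2
  16a + 4b + c = -57/2
  25a + 5b + c = -91/2
Solving the system yields a = -2, b = 1, c = -1/2.
So p(s) = -2s^2 + s - 1/2.
Then p(3) = -31/2.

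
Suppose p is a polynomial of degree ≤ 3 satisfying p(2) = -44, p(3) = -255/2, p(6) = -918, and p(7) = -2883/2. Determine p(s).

p(s) = -4s^3 - s^2 - (5/2)s - 3

Write p(s) = as^3 + bs^2 + cs + d. Substituting each data point gives a linear system:
  8a + 4b + 2c + d = -44
  27a + 9b + 3c + d = -255/2
  216a + 36b + 6c + d = -918
  343a + 49b + 7c + d = -2883/2
Solving the system yields a = -4, b = -1, c = -5/2, d = -3.
So p(s) = -4s^3 - s^2 - (5/2)s - 3.
Check: p(7) = -2883/2. ✓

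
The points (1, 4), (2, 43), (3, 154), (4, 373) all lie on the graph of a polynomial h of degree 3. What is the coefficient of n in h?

-3

Write h(n) = an^3 + bn^2 + cn + d. Substituting each data point gives a linear system:
  a + b + c + d = 4
  8a + 4b + 2c + d = 43
  27a + 9b + 3c + d = 154
  64a + 16b + 4c + d = 373
Solving the system yields a = 6, b = 0, c = -3, d = 1.
So h(n) = 6n^3 - 3n + 1.
The coefficient of n is -3.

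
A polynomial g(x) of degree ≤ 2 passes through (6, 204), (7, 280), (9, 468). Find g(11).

Using the Lagrange interpolation formula with nodes 6, 7, 9:
  L_0(x) = (x - 7)(x - 9) / 3
  L_1(x) = (x - 6)(x - 9) / -2
  L_2(x) = (x - 6)(x - 7) / 6
Then g(x) = 204·L_0(x) + 280·L_1(x) + 468·L_2(x).
Expanding and collecting terms gives g(x) = 6x^2 - 2x.
Evaluating at x = 11: g(11) = 704.

704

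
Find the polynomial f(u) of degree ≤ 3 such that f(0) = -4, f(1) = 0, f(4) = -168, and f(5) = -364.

f(u) = -4u^3 + 5u^2 + 3u - 4

Write f(u) = au^3 + bu^2 + cu + d. Substituting each data point gives a linear system:
  d = -4
  a + b + c + d = 0
  64a + 16b + 4c + d = -168
  125a + 25b + 5c + d = -364
Solving the system yields a = -4, b = 5, c = 3, d = -4.
So f(u) = -4u^3 + 5u^2 + 3u - 4.
Check: f(5) = -364. ✓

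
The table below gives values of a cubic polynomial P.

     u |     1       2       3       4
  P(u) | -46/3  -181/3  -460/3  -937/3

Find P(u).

Write P(u) = au^3 + bu^2 + cu + d. Substituting each data point gives a linear system:
  a + b + c + d = -46/3
  8a + 4b + 2c + d = -181/3
  27a + 9b + 3c + d = -460/3
  64a + 16b + 4c + d = -937/3
Solving the system yields a = -3, b = -6, c = -6, d = -1/3.
So P(u) = -3u^3 - 6u^2 - 6u - 1/3.
Check: P(1) = -46/3. ✓

P(u) = -3u^3 - 6u^2 - 6u - 1/3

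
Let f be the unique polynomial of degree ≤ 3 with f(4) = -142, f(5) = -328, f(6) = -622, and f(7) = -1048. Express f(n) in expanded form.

f(n) = -4n^3 + 6n^2 + 4n + 2

Write f(n) = an^3 + bn^2 + cn + d. Substituting each data point gives a linear system:
  64a + 16b + 4c + d = -142
  125a + 25b + 5c + d = -328
  216a + 36b + 6c + d = -622
  343a + 49b + 7c + d = -1048
Solving the system yields a = -4, b = 6, c = 4, d = 2.
So f(n) = -4n^3 + 6n^2 + 4n + 2.
Check: f(6) = -622. ✓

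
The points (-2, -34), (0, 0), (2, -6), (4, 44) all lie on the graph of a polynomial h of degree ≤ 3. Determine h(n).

Write h(n) = an^3 + bn^2 + cn + d. Substituting each data point gives a linear system:
  -8a + 4b - 2c + d = -34
  d = 0
  8a + 4b + 2c + d = -6
  64a + 16b + 4c + d = 44
Solving the system yields a = 2, b = -5, c = -1, d = 0.
So h(n) = 2n³ - 5n² - n.
Check: h(4) = 44. ✓

h(n) = 2n^3 - 5n^2 - n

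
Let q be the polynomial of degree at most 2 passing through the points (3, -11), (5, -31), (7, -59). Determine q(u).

q(u) = -u^2 - 2u + 4

Write q(u) = au^2 + bu + c. Substituting each data point gives a linear system:
  9a + 3b + c = -11
  25a + 5b + c = -31
  49a + 7b + c = -59
Solving the system yields a = -1, b = -2, c = 4.
So q(u) = -u^2 - 2u + 4.
Check: q(5) = -31. ✓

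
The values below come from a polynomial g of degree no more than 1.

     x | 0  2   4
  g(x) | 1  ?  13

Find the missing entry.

7

The 2 known points determine the degree-1 polynomial uniquely.
Write g(x) = ax + b. Substituting each data point gives a linear system:
  b = 1
  4a + b = 13
Solving the system yields a = 3, b = 1.
So g(x) = 3x + 1.
Then g(2) = 7.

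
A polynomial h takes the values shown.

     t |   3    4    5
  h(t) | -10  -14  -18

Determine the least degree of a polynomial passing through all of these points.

Forward differences of the values at t = 3, 4, 5:
  h  : -10  -14  -18
  Δ  : -4  -4
  Δ^2: 0
The first differences are constant (-4) and nonzero, while all higher differences vanish, so the minimal degree is 1.

1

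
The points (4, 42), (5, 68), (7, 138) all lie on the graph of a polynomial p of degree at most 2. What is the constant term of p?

-2

Write p(x) = ax^2 + bx + c. Substituting each data point gives a linear system:
  16a + 4b + c = 42
  25a + 5b + c = 68
  49a + 7b + c = 138
Solving the system yields a = 3, b = -1, c = -2.
So p(x) = 3x^2 - x - 2.
The constant term is -2.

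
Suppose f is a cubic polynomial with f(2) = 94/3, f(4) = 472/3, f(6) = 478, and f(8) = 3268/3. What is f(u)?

Write f(u) = au^3 + bu^2 + cu + d. Substituting each data point gives a linear system:
  8a + 4b + 2c + d = 94/3
  64a + 16b + 4c + d = 472/3
  216a + 36b + 6c + d = 478
  512a + 64b + 8c + d = 3268/3
Solving the system yields a = 2, b = 1/3, c = 5, d = 4.
So f(u) = 2u³ + (1/3)u² + 5u + 4.
Check: f(6) = 478. ✓

f(u) = 2u^3 + (1/3)u^2 + 5u + 4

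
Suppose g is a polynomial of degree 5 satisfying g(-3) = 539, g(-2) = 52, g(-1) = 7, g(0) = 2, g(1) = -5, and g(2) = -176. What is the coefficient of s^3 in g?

Write g(s) = as^5 + bs^4 + cs^3 + ds^2 + es + k. Substituting each data point gives a linear system:
  -243a + 81b - 27c + 9d - 3e + k = 539
  -32a + 16b - 8c + 4d - 2e + k = 52
  -a + b - c + d - e + k = 7
  k = 2
  a + b + c + d + e + k = -5
  32a + 16b + 8c + 4d + 2e + k = -176
Solving the system yields a = -4, b = -5, c = 3, d = 4, e = -5, k = 2.
So g(s) = -4s⁵ - 5s⁴ + 3s³ + 4s² - 5s + 2.
The coefficient of s^3 is 3.

3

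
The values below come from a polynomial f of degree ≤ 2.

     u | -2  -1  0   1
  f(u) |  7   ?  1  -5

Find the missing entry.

On equispaced nodes a degree-2 polynomial has vanishing third forward difference, so
  - f(-2) + 3·f(-1) - 3·f(0) + f(1) = 0.
Substituting the known values and solving for f(-1):
  3·f(-1) = 15
  f(-1) = 5.

5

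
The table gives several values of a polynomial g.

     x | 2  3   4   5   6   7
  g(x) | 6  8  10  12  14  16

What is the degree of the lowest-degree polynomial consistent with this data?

Forward differences of the values at x = 2, 3, 4, 5, 6, 7:
  g  : 6  8  10  12  14  16
  Δ  : 2  2  2  2  2
  Δ^2: 0  0  0  0
  Δ^3: 0  0  0
  Δ^4: 0  0
  Δ^5: 0
The first differences are constant (2) and nonzero, while all higher differences vanish, so the minimal degree is 1.

1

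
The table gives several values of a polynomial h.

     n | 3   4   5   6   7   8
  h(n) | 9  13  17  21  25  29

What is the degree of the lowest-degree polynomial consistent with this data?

Forward differences of the values at n = 3, 4, 5, 6, 7, 8:
  h  : 9  13  17  21  25  29
  Δ  : 4  4  4  4  4
  Δ^2: 0  0  0  0
  Δ^3: 0  0  0
  Δ^4: 0  0
  Δ^5: 0
The first differences are constant (4) and nonzero, while all higher differences vanish, so the minimal degree is 1.

1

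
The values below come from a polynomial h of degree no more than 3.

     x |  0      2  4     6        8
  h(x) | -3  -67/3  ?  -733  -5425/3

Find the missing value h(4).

-605/3

On equispaced nodes a degree-3 polynomial has vanishing fourth forward difference, so
  h(0) - 4·h(2) + 6·h(4) - 4·h(6) + h(8) = 0.
Substituting the known values and solving for h(4):
  6·h(4) = -1210
  h(4) = -605/3.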